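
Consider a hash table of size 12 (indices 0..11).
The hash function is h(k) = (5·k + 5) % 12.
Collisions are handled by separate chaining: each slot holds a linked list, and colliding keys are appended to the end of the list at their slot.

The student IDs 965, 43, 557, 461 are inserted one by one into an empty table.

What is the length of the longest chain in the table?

Insert 965: h=6, bucket 6 empty -> new chain.
Insert 43: h=4, bucket 4 empty -> new chain.
Insert 557: h=6, bucket 6 nonempty -> append to chain.
Insert 461: h=6, bucket 6 nonempty -> append to chain.
Final buckets:
0: —
1: —
2: —
3: —
4: 43
5: —
6: 965 -> 557 -> 461
7: —
8: —
9: —
10: —
11: —

3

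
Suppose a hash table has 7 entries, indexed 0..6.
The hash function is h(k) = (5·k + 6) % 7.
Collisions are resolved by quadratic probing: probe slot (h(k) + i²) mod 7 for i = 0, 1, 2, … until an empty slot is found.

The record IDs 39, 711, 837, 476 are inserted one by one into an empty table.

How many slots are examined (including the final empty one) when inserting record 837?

3

39: h=5 → slot 5
711: h=5, probe 5,6 → slot 6
837: h=5, probe 5,6,2 → slot 2
476: h=6, probe 6,0 → slot 0
Table: [476, _, 837, _, _, 39, 711]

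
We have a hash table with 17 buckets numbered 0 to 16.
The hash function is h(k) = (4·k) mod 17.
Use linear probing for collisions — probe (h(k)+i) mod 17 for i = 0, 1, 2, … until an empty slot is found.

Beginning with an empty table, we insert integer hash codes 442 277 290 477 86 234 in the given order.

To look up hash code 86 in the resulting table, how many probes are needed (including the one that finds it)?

442: h=0 -> slot 0
277: h=3 -> slot 3
290: h=4 -> slot 4
477: h=4, probe 4,5 -> slot 5
86: h=4, probe 4,5,6 -> slot 6
234: h=1 -> slot 1
Table: [442, 234, ∅, 277, 290, 477, 86, ∅, ∅, ∅, ∅, ∅, ∅, ∅, ∅, ∅, ∅]
Lookup 86: h=4, probe 4,5,6 → found at 6.

3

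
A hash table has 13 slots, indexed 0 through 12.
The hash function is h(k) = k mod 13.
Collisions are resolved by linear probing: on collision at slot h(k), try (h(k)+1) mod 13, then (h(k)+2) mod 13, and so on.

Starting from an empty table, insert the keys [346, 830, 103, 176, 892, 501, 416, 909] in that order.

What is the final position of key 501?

346 hashes to 8; slot 8 is free => place at 8.
830 hashes to 11; slot 11 is free => place at 11.
103 hashes to 12; slot 12 is free => place at 12.
176 hashes to 7; slot 7 is free => place at 7.
892 hashes to 8; 8 taken => place at 9.
501 hashes to 7; 7,8,9 taken => place at 10.
416 hashes to 0; slot 0 is free => place at 0.
909 hashes to 12; 12,0 taken => place at 1.
Table: [416, 909, ., ., ., ., ., 176, 346, 892, 501, 830, 103]

10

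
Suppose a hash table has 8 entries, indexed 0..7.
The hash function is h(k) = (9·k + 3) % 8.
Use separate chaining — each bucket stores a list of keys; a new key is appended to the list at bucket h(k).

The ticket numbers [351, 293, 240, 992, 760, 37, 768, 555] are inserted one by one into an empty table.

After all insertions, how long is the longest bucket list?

4

Insert 351: h=2, bucket 2 empty -> new chain.
Insert 293: h=0, bucket 0 empty -> new chain.
Insert 240: h=3, bucket 3 empty -> new chain.
Insert 992: h=3, bucket 3 nonempty -> append to chain.
Insert 760: h=3, bucket 3 nonempty -> append to chain.
Insert 37: h=0, bucket 0 nonempty -> append to chain.
Insert 768: h=3, bucket 3 nonempty -> append to chain.
Insert 555: h=6, bucket 6 empty -> new chain.
Final buckets:
0: 293 -> 37
1: -
2: 351
3: 240 -> 992 -> 760 -> 768
4: -
5: -
6: 555
7: -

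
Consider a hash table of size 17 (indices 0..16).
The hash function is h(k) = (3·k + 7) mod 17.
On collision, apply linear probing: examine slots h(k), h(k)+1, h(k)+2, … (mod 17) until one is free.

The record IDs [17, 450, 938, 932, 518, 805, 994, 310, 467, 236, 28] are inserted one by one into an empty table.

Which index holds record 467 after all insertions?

3

17: h=7 -> slot 7
450: h=14 -> slot 14
938: h=16 -> slot 16
932: h=15 -> slot 15
518: h=14, probe 14,15,16,0 -> slot 0
805: h=8 -> slot 8
994: h=14, probe 14,15,16,0,1 -> slot 1
310: h=2 -> slot 2
467: h=14, probe 14,15,16,0,1,2,3 -> slot 3
236: h=1, probe 1,2,3,4 -> slot 4
28: h=6 -> slot 6
Table: [518, 994, 310, 467, 236, _, 28, 17, 805, _, _, _, _, _, 450, 932, 938]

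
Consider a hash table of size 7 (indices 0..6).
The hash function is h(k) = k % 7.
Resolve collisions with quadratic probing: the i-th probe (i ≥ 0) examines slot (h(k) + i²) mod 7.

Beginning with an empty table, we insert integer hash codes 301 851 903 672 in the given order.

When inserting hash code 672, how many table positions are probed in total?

4

301: h=0 -> slot 0
851: h=4 -> slot 4
903: h=0, probe 0,1 -> slot 1
672: h=0, probe 0,1,4,2 -> slot 2
Table: [301, 903, 672, ., 851, ., .]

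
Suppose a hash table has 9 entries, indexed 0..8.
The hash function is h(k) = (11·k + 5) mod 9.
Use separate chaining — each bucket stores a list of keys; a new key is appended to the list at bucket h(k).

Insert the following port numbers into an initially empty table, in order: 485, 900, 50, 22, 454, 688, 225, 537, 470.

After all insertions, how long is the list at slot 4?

3

485 -> bucket 3
900 -> bucket 5
50 -> bucket 6
22 -> bucket 4
454 -> bucket 4 (collision)
688 -> bucket 4 (collision)
225 -> bucket 5 (collision)
537 -> bucket 8
470 -> bucket 0
Final buckets:
0: 470
1: —
2: —
3: 485
4: 22 -> 454 -> 688
5: 900 -> 225
6: 50
7: —
8: 537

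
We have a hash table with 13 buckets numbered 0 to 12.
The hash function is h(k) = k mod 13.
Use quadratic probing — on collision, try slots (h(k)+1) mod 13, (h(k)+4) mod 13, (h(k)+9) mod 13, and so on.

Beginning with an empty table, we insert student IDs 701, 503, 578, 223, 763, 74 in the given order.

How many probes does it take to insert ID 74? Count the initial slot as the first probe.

3

701 hashes to 12; slot 12 is free => place at 12.
503 hashes to 9; slot 9 is free => place at 9.
578 hashes to 6; slot 6 is free => place at 6.
223 hashes to 2; slot 2 is free => place at 2.
763 hashes to 9; 9 taken => place at 10.
74 hashes to 9; 9,10 taken => place at 0.
Table: [74, ., 223, ., ., ., 578, ., ., 503, 763, ., 701]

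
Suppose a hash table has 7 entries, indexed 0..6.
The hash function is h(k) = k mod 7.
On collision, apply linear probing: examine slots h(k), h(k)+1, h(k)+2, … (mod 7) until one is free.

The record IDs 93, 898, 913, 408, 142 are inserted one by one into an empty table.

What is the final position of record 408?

93 hashes to 2; slot 2 is free → place at 2.
898 hashes to 2; 2 taken → place at 3.
913 hashes to 3; 3 taken → place at 4.
408 hashes to 2; 2,3,4 taken → place at 5.
142 hashes to 2; 2,3,4,5 taken → place at 6.
Table: [-, -, 93, 898, 913, 408, 142]

5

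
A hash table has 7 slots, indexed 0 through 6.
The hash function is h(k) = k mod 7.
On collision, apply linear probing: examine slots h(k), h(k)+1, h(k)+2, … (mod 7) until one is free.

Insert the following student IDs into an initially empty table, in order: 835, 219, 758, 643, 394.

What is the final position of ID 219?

835: h=2 → slot 2
219: h=2, probe 2,3 → slot 3
758: h=2, probe 2,3,4 → slot 4
643: h=6 → slot 6
394: h=2, probe 2,3,4,5 → slot 5
Table: [-, -, 835, 219, 758, 394, 643]

3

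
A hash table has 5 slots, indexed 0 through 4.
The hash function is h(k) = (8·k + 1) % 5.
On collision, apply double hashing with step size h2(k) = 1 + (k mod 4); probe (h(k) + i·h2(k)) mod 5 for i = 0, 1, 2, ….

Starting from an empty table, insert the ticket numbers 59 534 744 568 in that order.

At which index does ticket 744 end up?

59: h=3 -> slot 3
534: h=3, h2=3, probe 3,1 -> slot 1
744: h=3, h2=1, probe 3,4 -> slot 4
568: h=0 -> slot 0
Table: [568, 534, —, 59, 744]

4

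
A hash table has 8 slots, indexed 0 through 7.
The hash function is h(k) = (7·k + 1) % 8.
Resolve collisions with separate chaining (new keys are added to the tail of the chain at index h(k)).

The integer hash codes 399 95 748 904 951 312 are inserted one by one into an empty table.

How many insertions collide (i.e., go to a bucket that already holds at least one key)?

3

399 -> bucket 2
95 -> bucket 2 (collision)
748 -> bucket 5
904 -> bucket 1
951 -> bucket 2 (collision)
312 -> bucket 1 (collision)
Final buckets:
0: —
1: 904 -> 312
2: 399 -> 95 -> 951
3: —
4: —
5: 748
6: —
7: —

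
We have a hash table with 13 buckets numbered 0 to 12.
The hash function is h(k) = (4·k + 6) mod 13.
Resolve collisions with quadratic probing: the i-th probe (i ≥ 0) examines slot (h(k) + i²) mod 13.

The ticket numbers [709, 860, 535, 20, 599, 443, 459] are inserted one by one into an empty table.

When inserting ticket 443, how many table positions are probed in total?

2

Insert 709: h=8, slot 8 empty → index 8.
Insert 860: h=1, slot 1 empty → index 1.
Insert 535: h=1, slot 1 occupied → index 2.
Insert 20: h=8, slot 8 occupied → index 9.
Insert 599: h=10, slot 10 empty → index 10.
Insert 443: h=10, slot 10 occupied → index 11.
Insert 459: h=9, slots 9,10 occupied → index 0.
Table: [459, 860, 535, -, -, -, -, -, 709, 20, 599, 443, -]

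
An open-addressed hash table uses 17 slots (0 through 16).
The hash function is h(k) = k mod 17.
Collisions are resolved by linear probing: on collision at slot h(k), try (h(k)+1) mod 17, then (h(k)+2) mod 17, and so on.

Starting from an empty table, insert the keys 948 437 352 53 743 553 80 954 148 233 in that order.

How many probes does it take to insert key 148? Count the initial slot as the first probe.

6

948: h=13 -> slot 13
437: h=12 -> slot 12
352: h=12, probe 12,13,14 -> slot 14
53: h=2 -> slot 2
743: h=12, probe 12,13,14,15 -> slot 15
553: h=9 -> slot 9
80: h=12, probe 12,13,14,15,16 -> slot 16
954: h=2, probe 2,3 -> slot 3
148: h=12, probe 12,13,14,15,16,0 -> slot 0
233: h=12, probe 12,13,14,15,16,0,1 -> slot 1
Table: [148, 233, 53, 954, —, —, —, —, —, 553, —, —, 437, 948, 352, 743, 80]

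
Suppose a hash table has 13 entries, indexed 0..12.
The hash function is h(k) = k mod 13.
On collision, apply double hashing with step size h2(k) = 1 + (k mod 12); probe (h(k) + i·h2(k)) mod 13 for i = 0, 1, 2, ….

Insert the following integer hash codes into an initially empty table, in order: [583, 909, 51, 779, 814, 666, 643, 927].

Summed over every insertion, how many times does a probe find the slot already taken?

583: h=11 → slot 11
909: h=12 → slot 12
51: h=12, h2=4, probe 12,3 → slot 3
779: h=12, h2=12, probe 12,11,10 → slot 10
814: h=8 → slot 8
666: h=3, h2=7, probe 3,10,4 → slot 4
643: h=6 → slot 6
927: h=4, h2=4, probe 4,8,12,3,7 → slot 7
Table: [_, _, _, 51, 666, _, 643, 927, 814, _, 779, 583, 909]

9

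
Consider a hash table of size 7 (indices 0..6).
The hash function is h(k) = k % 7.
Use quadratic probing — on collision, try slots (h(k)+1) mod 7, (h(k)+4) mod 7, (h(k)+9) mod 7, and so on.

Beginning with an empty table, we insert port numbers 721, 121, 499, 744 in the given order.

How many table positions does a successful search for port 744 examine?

721: h=0 => slot 0
121: h=2 => slot 2
499: h=2, probe 2,3 => slot 3
744: h=2, probe 2,3,6 => slot 6
Table: [721, —, 121, 499, —, —, 744]
Lookup 744: h=2, probe 2,3,6 → found at 6.

3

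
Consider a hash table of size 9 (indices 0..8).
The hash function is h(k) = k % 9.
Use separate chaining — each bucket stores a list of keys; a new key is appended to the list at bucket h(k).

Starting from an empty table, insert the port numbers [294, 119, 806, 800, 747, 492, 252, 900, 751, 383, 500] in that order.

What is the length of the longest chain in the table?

3

294 -> bucket 6
119 -> bucket 2
806 -> bucket 5
800 -> bucket 8
747 -> bucket 0
492 -> bucket 6 (collision)
252 -> bucket 0 (collision)
900 -> bucket 0 (collision)
751 -> bucket 4
383 -> bucket 5 (collision)
500 -> bucket 5 (collision)
Final buckets:
0: 747 -> 252 -> 900
1: .
2: 119
3: .
4: 751
5: 806 -> 383 -> 500
6: 294 -> 492
7: .
8: 800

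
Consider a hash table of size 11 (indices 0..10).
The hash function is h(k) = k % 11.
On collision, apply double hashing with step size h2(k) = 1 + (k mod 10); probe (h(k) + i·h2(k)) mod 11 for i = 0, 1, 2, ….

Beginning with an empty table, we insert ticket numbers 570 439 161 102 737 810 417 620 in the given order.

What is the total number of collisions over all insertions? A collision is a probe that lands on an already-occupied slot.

4

570: h=9 -> slot 9
439: h=10 -> slot 10
161: h=7 -> slot 7
102: h=3 -> slot 3
737: h=0 -> slot 0
810: h=7, h2=1, probe 7,8 -> slot 8
417: h=10, h2=8, probe 10,7,4 -> slot 4
620: h=4, h2=1, probe 4,5 -> slot 5
Table: [737, _, _, 102, 417, 620, _, 161, 810, 570, 439]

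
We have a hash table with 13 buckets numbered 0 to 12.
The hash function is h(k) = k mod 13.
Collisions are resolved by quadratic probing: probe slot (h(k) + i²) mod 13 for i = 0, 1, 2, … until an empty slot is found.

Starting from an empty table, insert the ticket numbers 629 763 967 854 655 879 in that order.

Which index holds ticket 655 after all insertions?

1

629 hashes to 5; slot 5 is free -> place at 5.
763 hashes to 9; slot 9 is free -> place at 9.
967 hashes to 5; 5 taken -> place at 6.
854 hashes to 9; 9 taken -> place at 10.
655 hashes to 5; 5,6,9 taken -> place at 1.
879 hashes to 8; slot 8 is free -> place at 8.
Table: [_, 655, _, _, _, 629, 967, _, 879, 763, 854, _, _]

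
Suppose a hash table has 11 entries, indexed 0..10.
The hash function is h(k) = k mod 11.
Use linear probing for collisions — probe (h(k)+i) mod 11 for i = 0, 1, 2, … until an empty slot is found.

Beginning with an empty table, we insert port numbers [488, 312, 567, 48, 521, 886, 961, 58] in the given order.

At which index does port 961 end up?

488: h=4 => slot 4
312: h=4, probe 4,5 => slot 5
567: h=6 => slot 6
48: h=4, probe 4,5,6,7 => slot 7
521: h=4, probe 4,5,6,7,8 => slot 8
886: h=6, probe 6,7,8,9 => slot 9
961: h=4, probe 4,5,6,7,8,9,10 => slot 10
58: h=3 => slot 3
Table: [_, _, _, 58, 488, 312, 567, 48, 521, 886, 961]

10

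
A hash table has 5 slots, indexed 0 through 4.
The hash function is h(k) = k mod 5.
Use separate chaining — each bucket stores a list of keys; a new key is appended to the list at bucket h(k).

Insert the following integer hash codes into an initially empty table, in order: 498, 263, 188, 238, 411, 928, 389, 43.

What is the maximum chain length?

6

498 → bucket 3
263 → bucket 3 (collision)
188 → bucket 3 (collision)
238 → bucket 3 (collision)
411 → bucket 1
928 → bucket 3 (collision)
389 → bucket 4
43 → bucket 3 (collision)
Final buckets:
0: -
1: 411
2: -
3: 498 -> 263 -> 188 -> 238 -> 928 -> 43
4: 389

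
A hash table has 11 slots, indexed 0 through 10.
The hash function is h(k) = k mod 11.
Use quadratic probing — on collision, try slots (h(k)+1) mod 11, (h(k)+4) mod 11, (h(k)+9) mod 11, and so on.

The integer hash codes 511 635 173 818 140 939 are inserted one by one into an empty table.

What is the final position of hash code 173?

Insert 511: h=5, slot 5 empty => index 5.
Insert 635: h=8, slot 8 empty => index 8.
Insert 173: h=8, slot 8 occupied => index 9.
Insert 818: h=4, slot 4 empty => index 4.
Insert 140: h=8, slots 8,9 occupied => index 1.
Insert 939: h=4, slots 4,5,8 occupied => index 2.
Table: [-, 140, 939, -, 818, 511, -, -, 635, 173, -]

9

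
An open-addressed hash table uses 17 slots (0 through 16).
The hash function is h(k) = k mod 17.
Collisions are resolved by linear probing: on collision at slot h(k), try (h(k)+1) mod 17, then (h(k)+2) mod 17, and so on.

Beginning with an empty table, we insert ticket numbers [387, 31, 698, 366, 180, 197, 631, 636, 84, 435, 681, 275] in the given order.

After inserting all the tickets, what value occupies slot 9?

Insert 387: h=13, slot 13 empty → index 13.
Insert 31: h=14, slot 14 empty → index 14.
Insert 698: h=1, slot 1 empty → index 1.
Insert 366: h=9, slot 9 empty → index 9.
Insert 180: h=10, slot 10 empty → index 10.
Insert 197: h=10, slot 10 occupied → index 11.
Insert 631: h=2, slot 2 empty → index 2.
Insert 636: h=7, slot 7 empty → index 7.
Insert 84: h=16, slot 16 empty → index 16.
Insert 435: h=10, slots 10,11 occupied → index 12.
Insert 681: h=1, slots 1,2 occupied → index 3.
Insert 275: h=3, slot 3 occupied → index 4.
Table: [_, 698, 631, 681, 275, _, _, 636, _, 366, 180, 197, 435, 387, 31, _, 84]

366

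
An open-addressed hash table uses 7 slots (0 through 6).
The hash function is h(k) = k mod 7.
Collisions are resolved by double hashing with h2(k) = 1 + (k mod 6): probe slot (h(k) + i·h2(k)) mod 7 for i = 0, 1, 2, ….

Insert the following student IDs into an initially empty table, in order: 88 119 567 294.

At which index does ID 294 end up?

2

Insert 88: h=4, slot 4 empty => index 4.
Insert 119: h=0, slot 0 empty => index 0.
Insert 567: h=0, h2=4, slots 0,4 occupied => index 1.
Insert 294: h=0, h2=1, slots 0,1 occupied => index 2.
Table: [119, 567, 294, _, 88, _, _]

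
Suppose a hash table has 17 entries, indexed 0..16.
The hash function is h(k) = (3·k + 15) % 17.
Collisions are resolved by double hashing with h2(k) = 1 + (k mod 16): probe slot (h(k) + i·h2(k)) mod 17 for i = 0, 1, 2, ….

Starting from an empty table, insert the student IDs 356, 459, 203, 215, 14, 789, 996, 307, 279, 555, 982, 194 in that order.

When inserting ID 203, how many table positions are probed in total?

2

356: h=12 -> slot 12
459: h=15 -> slot 15
203: h=12, h2=12, probe 12,7 -> slot 7
215: h=14 -> slot 14
14: h=6 -> slot 6
789: h=2 -> slot 2
996: h=11 -> slot 11
307: h=1 -> slot 1
279: h=2, h2=8, probe 2,10 -> slot 10
555: h=14, h2=12, probe 14,9 -> slot 9
982: h=3 -> slot 3
194: h=2, h2=3, probe 2,5 -> slot 5
Table: [-, 307, 789, 982, -, 194, 14, 203, -, 555, 279, 996, 356, -, 215, 459, -]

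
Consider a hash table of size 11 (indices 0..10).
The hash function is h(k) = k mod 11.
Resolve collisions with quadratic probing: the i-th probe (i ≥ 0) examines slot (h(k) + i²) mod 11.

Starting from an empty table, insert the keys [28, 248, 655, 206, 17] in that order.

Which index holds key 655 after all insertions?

Insert 28: h=6, slot 6 empty => index 6.
Insert 248: h=6, slot 6 occupied => index 7.
Insert 655: h=6, slots 6,7 occupied => index 10.
Insert 206: h=8, slot 8 empty => index 8.
Insert 17: h=6, slots 6,7,10 occupied => index 4.
Table: [-, -, -, -, 17, -, 28, 248, 206, -, 655]

10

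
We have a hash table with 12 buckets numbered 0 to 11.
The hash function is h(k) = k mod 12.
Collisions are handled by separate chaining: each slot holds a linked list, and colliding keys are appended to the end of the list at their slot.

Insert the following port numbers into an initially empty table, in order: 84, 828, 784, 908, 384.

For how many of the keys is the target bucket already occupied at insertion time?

Insert 84: h=0, bucket 0 empty → new chain.
Insert 828: h=0, bucket 0 nonempty → append to chain.
Insert 784: h=4, bucket 4 empty → new chain.
Insert 908: h=8, bucket 8 empty → new chain.
Insert 384: h=0, bucket 0 nonempty → append to chain.
Final buckets:
0: 84 -> 828 -> 384
1: .
2: .
3: .
4: 784
5: .
6: .
7: .
8: 908
9: .
10: .
11: .

2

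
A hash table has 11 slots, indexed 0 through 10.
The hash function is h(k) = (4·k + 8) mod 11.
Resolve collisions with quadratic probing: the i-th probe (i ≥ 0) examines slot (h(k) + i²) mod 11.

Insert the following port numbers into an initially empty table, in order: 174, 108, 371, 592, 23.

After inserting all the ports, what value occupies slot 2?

23

174 hashes to 0; slot 0 is free => place at 0.
108 hashes to 0; 0 taken => place at 1.
371 hashes to 7; slot 7 is free => place at 7.
592 hashes to 0; 0,1 taken => place at 4.
23 hashes to 1; 1 taken => place at 2.
Table: [174, 108, 23, ., 592, ., ., 371, ., ., .]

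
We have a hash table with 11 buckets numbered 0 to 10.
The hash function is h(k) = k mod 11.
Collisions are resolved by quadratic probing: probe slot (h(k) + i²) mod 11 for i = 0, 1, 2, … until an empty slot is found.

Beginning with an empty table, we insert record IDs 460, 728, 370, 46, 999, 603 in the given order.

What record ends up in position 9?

460

Insert 460: h=9, slot 9 empty => index 9.
Insert 728: h=2, slot 2 empty => index 2.
Insert 370: h=7, slot 7 empty => index 7.
Insert 46: h=2, slot 2 occupied => index 3.
Insert 999: h=9, slot 9 occupied => index 10.
Insert 603: h=9, slots 9,10,2,7,3 occupied => index 1.
Table: [-, 603, 728, 46, -, -, -, 370, -, 460, 999]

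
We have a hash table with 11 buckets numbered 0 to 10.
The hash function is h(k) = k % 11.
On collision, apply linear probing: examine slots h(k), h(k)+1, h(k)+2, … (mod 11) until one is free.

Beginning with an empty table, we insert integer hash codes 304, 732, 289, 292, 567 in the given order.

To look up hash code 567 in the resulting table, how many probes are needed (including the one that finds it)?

4

304: h=7 -> slot 7
732: h=6 -> slot 6
289: h=3 -> slot 3
292: h=6, probe 6,7,8 -> slot 8
567: h=6, probe 6,7,8,9 -> slot 9
Table: [∅, ∅, ∅, 289, ∅, ∅, 732, 304, 292, 567, ∅]
Lookup 567: h=6, probe 6,7,8,9 → found at 9.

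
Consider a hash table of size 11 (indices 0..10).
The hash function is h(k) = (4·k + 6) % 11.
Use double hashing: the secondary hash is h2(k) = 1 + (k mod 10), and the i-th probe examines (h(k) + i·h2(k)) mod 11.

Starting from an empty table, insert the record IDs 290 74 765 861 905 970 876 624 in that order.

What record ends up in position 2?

290 hashes to 0; slot 0 is free → place at 0.
74 hashes to 5; slot 5 is free → place at 5.
765 hashes to 8; slot 8 is free → place at 8.
861 hashes to 7; slot 7 is free → place at 7.
905 hashes to 7, h2=6; 7 taken → place at 2.
970 hashes to 3; slot 3 is free → place at 3.
876 hashes to 1; slot 1 is free → place at 1.
624 hashes to 5, h2=5; 5 taken → place at 10.
Table: [290, 876, 905, 970, _, 74, _, 861, 765, _, 624]

905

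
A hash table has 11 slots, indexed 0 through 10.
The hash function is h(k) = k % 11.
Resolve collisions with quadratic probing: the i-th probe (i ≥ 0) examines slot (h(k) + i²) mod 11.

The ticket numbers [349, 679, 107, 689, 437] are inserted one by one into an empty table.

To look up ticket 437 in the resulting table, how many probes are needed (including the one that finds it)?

4

Insert 349: h=8, slot 8 empty => index 8.
Insert 679: h=8, slot 8 occupied => index 9.
Insert 107: h=8, slots 8,9 occupied => index 1.
Insert 689: h=7, slot 7 empty => index 7.
Insert 437: h=8, slots 8,9,1 occupied => index 6.
Table: [_, 107, _, _, _, _, 437, 689, 349, 679, _]
Lookup 437: h=8, probe 8,9,1,6 → found at 6.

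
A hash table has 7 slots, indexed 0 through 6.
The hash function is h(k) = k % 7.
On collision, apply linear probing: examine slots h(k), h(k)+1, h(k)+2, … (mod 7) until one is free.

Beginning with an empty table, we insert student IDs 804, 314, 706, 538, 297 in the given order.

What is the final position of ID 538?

804: h=6 -> slot 6
314: h=6, probe 6,0 -> slot 0
706: h=6, probe 6,0,1 -> slot 1
538: h=6, probe 6,0,1,2 -> slot 2
297: h=3 -> slot 3
Table: [314, 706, 538, 297, ∅, ∅, 804]

2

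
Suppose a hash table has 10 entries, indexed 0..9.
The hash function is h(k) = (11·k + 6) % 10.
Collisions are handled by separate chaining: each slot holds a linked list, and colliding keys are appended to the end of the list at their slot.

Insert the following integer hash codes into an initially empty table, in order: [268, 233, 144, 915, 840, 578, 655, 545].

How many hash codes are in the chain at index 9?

1

Insert 268: h=4, bucket 4 empty → new chain.
Insert 233: h=9, bucket 9 empty → new chain.
Insert 144: h=0, bucket 0 empty → new chain.
Insert 915: h=1, bucket 1 empty → new chain.
Insert 840: h=6, bucket 6 empty → new chain.
Insert 578: h=4, bucket 4 nonempty → append to chain.
Insert 655: h=1, bucket 1 nonempty → append to chain.
Insert 545: h=1, bucket 1 nonempty → append to chain.
Final buckets:
0: 144
1: 915 -> 655 -> 545
2: -
3: -
4: 268 -> 578
5: -
6: 840
7: -
8: -
9: 233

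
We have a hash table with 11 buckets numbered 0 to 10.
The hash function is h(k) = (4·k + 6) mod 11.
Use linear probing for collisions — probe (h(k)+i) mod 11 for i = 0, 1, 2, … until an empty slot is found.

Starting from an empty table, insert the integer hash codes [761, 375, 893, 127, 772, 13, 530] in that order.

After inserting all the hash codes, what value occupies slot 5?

772

Insert 761: h=3, slot 3 empty → index 3.
Insert 375: h=10, slot 10 empty → index 10.
Insert 893: h=3, slot 3 occupied → index 4.
Insert 127: h=8, slot 8 empty → index 8.
Insert 772: h=3, slots 3,4 occupied → index 5.
Insert 13: h=3, slots 3,4,5 occupied → index 6.
Insert 530: h=3, slots 3,4,5,6 occupied → index 7.
Table: [—, —, —, 761, 893, 772, 13, 530, 127, —, 375]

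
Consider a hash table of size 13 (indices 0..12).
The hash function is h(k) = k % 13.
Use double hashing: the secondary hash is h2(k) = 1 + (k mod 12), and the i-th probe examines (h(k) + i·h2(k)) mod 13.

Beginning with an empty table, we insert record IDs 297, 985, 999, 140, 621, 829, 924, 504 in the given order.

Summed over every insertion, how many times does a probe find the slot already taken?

7

297 hashes to 11; slot 11 is free => place at 11.
985 hashes to 10; slot 10 is free => place at 10.
999 hashes to 11, h2=4; 11 taken => place at 2.
140 hashes to 10, h2=9; 10 taken => place at 6.
621 hashes to 10, h2=10; 10 taken => place at 7.
829 hashes to 10, h2=2; 10 taken => place at 12.
924 hashes to 1; slot 1 is free => place at 1.
504 hashes to 10, h2=1; 10,11,12 taken => place at 0.
Table: [504, 924, 999, ., ., ., 140, 621, ., ., 985, 297, 829]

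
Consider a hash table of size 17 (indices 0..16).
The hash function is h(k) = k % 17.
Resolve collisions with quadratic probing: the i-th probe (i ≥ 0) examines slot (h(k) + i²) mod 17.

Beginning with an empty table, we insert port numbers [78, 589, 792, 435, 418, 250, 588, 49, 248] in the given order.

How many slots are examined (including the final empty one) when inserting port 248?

78 hashes to 10; slot 10 is free → place at 10.
589 hashes to 11; slot 11 is free → place at 11.
792 hashes to 10; 10,11 taken → place at 14.
435 hashes to 10; 10,11,14 taken → place at 2.
418 hashes to 10; 10,11,14,2 taken → place at 9.
250 hashes to 12; slot 12 is free → place at 12.
588 hashes to 10; 10,11,14,2,9 taken → place at 1.
49 hashes to 15; slot 15 is free → place at 15.
248 hashes to 10; 10,11,14,2,9,1,12 taken → place at 8.
Table: [∅, 588, 435, ∅, ∅, ∅, ∅, ∅, 248, 418, 78, 589, 250, ∅, 792, 49, ∅]

8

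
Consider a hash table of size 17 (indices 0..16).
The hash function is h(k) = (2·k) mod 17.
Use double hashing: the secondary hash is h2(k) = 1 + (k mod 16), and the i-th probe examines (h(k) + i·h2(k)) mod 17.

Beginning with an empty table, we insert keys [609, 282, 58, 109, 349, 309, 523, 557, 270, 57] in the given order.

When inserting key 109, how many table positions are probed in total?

3

Insert 609: h=11, slot 11 empty → index 11.
Insert 282: h=3, slot 3 empty → index 3.
Insert 58: h=14, slot 14 empty → index 14.
Insert 109: h=14, h2=14, slots 14,11 occupied → index 8.
Insert 349: h=1, slot 1 empty → index 1.
Insert 309: h=6, slot 6 empty → index 6.
Insert 523: h=9, slot 9 empty → index 9.
Insert 557: h=9, h2=14, slots 9,6,3 occupied → index 0.
Insert 270: h=13, slot 13 empty → index 13.
Insert 57: h=12, slot 12 empty → index 12.
Table: [557, 349, _, 282, _, _, 309, _, 109, 523, _, 609, 57, 270, 58, _, _]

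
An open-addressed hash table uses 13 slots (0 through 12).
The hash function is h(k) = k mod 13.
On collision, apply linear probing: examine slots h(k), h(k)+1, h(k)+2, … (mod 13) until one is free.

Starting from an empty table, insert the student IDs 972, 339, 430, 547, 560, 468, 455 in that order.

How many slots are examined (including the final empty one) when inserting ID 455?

972 hashes to 10; slot 10 is free => place at 10.
339 hashes to 1; slot 1 is free => place at 1.
430 hashes to 1; 1 taken => place at 2.
547 hashes to 1; 1,2 taken => place at 3.
560 hashes to 1; 1,2,3 taken => place at 4.
468 hashes to 0; slot 0 is free => place at 0.
455 hashes to 0; 0,1,2,3,4 taken => place at 5.
Table: [468, 339, 430, 547, 560, 455, _, _, _, _, 972, _, _]

6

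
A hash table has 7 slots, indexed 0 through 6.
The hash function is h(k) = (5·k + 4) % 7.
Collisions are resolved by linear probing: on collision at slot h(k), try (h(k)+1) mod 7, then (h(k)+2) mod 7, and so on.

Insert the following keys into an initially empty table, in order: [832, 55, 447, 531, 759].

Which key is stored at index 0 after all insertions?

832: h=6 -> slot 6
55: h=6, probe 6,0 -> slot 0
447: h=6, probe 6,0,1 -> slot 1
531: h=6, probe 6,0,1,2 -> slot 2
759: h=5 -> slot 5
Table: [55, 447, 531, -, -, 759, 832]

55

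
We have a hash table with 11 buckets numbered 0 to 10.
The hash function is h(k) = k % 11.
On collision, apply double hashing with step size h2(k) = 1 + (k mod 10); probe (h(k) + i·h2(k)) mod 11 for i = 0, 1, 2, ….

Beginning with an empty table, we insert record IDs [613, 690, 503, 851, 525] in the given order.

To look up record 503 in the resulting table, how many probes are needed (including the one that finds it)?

2

Insert 613: h=8, slot 8 empty => index 8.
Insert 690: h=8, h2=1, slot 8 occupied => index 9.
Insert 503: h=8, h2=4, slot 8 occupied => index 1.
Insert 851: h=4, slot 4 empty => index 4.
Insert 525: h=8, h2=6, slot 8 occupied => index 3.
Table: [-, 503, -, 525, 851, -, -, -, 613, 690, -]
Lookup 503: h=8, h2=4, probe 8,1 → found at 1.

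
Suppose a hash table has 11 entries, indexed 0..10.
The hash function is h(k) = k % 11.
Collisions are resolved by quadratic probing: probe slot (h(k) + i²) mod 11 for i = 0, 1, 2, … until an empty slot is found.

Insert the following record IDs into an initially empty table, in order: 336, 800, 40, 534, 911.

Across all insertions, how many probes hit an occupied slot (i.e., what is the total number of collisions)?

Insert 336: h=6, slot 6 empty => index 6.
Insert 800: h=8, slot 8 empty => index 8.
Insert 40: h=7, slot 7 empty => index 7.
Insert 534: h=6, slots 6,7 occupied => index 10.
Insert 911: h=9, slot 9 empty => index 9.
Table: [-, -, -, -, -, -, 336, 40, 800, 911, 534]

2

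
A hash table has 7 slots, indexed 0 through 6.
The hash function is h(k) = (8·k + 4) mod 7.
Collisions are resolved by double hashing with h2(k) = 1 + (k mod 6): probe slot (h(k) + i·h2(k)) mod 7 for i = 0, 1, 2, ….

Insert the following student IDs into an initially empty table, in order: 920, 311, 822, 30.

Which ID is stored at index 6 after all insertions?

Insert 920: h=0, slot 0 empty -> index 0.
Insert 311: h=0, h2=6, slot 0 occupied -> index 6.
Insert 822: h=0, h2=1, slot 0 occupied -> index 1.
Insert 30: h=6, h2=1, slots 6,0,1 occupied -> index 2.
Table: [920, 822, 30, _, _, _, 311]

311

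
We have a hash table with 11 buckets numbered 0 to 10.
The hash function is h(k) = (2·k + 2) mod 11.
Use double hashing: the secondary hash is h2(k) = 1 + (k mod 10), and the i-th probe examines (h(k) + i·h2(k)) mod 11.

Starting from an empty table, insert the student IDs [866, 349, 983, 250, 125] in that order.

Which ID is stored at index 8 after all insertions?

866: h=7 → slot 7
349: h=7, h2=10, probe 7,6 → slot 6
983: h=10 → slot 10
250: h=7, h2=1, probe 7,8 → slot 8
125: h=10, h2=6, probe 10,5 → slot 5
Table: [—, —, —, —, —, 125, 349, 866, 250, —, 983]

250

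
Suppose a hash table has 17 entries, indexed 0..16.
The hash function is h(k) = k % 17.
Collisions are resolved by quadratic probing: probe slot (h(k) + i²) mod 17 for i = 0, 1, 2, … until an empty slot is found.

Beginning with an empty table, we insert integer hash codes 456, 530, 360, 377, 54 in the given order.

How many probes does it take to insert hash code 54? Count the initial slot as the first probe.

4

456 hashes to 14; slot 14 is free → place at 14.
530 hashes to 3; slot 3 is free → place at 3.
360 hashes to 3; 3 taken → place at 4.
377 hashes to 3; 3,4 taken → place at 7.
54 hashes to 3; 3,4,7 taken → place at 12.
Table: [—, —, —, 530, 360, —, —, 377, —, —, —, —, 54, —, 456, —, —]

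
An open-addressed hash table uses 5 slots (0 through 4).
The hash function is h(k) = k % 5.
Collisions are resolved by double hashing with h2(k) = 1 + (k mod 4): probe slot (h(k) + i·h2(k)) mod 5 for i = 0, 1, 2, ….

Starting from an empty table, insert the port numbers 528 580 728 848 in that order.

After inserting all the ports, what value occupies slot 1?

528: h=3 → slot 3
580: h=0 → slot 0
728: h=3, h2=1, probe 3,4 → slot 4
848: h=3, h2=1, probe 3,4,0,1 → slot 1
Table: [580, 848, ∅, 528, 728]

848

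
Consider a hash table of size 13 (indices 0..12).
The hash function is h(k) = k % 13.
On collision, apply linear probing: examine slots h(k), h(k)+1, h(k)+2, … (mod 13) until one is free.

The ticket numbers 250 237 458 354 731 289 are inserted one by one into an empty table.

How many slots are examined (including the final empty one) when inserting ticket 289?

250 hashes to 3; slot 3 is free -> place at 3.
237 hashes to 3; 3 taken -> place at 4.
458 hashes to 3; 3,4 taken -> place at 5.
354 hashes to 3; 3,4,5 taken -> place at 6.
731 hashes to 3; 3,4,5,6 taken -> place at 7.
289 hashes to 3; 3,4,5,6,7 taken -> place at 8.
Table: [., ., ., 250, 237, 458, 354, 731, 289, ., ., ., .]

6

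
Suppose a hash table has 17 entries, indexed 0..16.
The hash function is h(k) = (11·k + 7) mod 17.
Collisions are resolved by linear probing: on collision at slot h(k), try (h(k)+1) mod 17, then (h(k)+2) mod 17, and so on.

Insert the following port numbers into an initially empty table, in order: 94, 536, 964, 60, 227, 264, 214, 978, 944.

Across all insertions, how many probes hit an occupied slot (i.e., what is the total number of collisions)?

Insert 94: h=4, slot 4 empty -> index 4.
Insert 536: h=4, slot 4 occupied -> index 5.
Insert 964: h=3, slot 3 empty -> index 3.
Insert 60: h=4, slots 4,5 occupied -> index 6.
Insert 227: h=5, slots 5,6 occupied -> index 7.
Insert 264: h=4, slots 4,5,6,7 occupied -> index 8.
Insert 214: h=15, slot 15 empty -> index 15.
Insert 978: h=4, slots 4,5,6,7,8 occupied -> index 9.
Insert 944: h=4, slots 4,5,6,7,8,9 occupied -> index 10.
Table: [_, _, _, 964, 94, 536, 60, 227, 264, 978, 944, _, _, _, _, 214, _]

20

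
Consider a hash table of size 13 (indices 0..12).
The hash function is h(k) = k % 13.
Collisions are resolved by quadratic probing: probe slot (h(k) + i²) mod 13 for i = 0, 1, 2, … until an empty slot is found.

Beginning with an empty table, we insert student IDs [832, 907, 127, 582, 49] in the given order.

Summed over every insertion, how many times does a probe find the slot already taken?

6

832 hashes to 0; slot 0 is free => place at 0.
907 hashes to 10; slot 10 is free => place at 10.
127 hashes to 10; 10 taken => place at 11.
582 hashes to 10; 10,11 taken => place at 1.
49 hashes to 10; 10,11,1 taken => place at 6.
Table: [832, 582, -, -, -, -, 49, -, -, -, 907, 127, -]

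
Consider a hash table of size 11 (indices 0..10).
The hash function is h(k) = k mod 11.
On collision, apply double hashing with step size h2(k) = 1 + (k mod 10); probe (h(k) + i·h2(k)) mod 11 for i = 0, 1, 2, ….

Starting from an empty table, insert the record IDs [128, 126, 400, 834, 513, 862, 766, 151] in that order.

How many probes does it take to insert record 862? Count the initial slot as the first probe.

Insert 128: h=7, slot 7 empty -> index 7.
Insert 126: h=5, slot 5 empty -> index 5.
Insert 400: h=4, slot 4 empty -> index 4.
Insert 834: h=9, slot 9 empty -> index 9.
Insert 513: h=7, h2=4, slot 7 occupied -> index 0.
Insert 862: h=4, h2=3, slots 4,7 occupied -> index 10.
Insert 766: h=7, h2=7, slot 7 occupied -> index 3.
Insert 151: h=8, slot 8 empty -> index 8.
Table: [513, -, -, 766, 400, 126, -, 128, 151, 834, 862]

3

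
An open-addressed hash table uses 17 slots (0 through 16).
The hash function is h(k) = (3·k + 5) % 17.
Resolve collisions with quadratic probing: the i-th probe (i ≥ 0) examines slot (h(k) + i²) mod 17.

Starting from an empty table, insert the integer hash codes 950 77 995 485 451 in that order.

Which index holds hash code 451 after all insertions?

14

950 hashes to 16; slot 16 is free => place at 16.
77 hashes to 15; slot 15 is free => place at 15.
995 hashes to 15; 15,16 taken => place at 2.
485 hashes to 15; 15,16,2 taken => place at 7.
451 hashes to 15; 15,16,2,7 taken => place at 14.
Table: [∅, ∅, 995, ∅, ∅, ∅, ∅, 485, ∅, ∅, ∅, ∅, ∅, ∅, 451, 77, 950]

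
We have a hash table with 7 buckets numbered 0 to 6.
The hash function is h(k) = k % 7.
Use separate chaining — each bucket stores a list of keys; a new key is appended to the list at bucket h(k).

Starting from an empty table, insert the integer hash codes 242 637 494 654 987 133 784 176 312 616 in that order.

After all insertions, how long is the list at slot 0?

242 → bucket 4
637 → bucket 0
494 → bucket 4 (collision)
654 → bucket 3
987 → bucket 0 (collision)
133 → bucket 0 (collision)
784 → bucket 0 (collision)
176 → bucket 1
312 → bucket 4 (collision)
616 → bucket 0 (collision)
Final buckets:
0: 637 -> 987 -> 133 -> 784 -> 616
1: 176
2: .
3: 654
4: 242 -> 494 -> 312
5: .
6: .

5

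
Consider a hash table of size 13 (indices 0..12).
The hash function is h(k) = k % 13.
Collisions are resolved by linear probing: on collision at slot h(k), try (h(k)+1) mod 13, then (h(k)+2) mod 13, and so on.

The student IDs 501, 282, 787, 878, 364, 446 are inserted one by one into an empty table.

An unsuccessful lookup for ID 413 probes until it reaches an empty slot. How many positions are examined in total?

2

501 hashes to 7; slot 7 is free → place at 7.
282 hashes to 9; slot 9 is free → place at 9.
787 hashes to 7; 7 taken → place at 8.
878 hashes to 7; 7,8,9 taken → place at 10.
364 hashes to 0; slot 0 is free → place at 0.
446 hashes to 4; slot 4 is free → place at 4.
Table: [364, —, —, —, 446, —, —, 501, 787, 282, 878, —, —]
Lookup 413: h=10, probe 10,11 → slot 11 empty, not found.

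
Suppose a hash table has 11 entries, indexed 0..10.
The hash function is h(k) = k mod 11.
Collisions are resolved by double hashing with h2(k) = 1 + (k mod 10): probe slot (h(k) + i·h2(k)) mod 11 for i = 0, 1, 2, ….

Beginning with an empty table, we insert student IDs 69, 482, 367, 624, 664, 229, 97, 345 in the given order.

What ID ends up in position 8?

69: h=3 -> slot 3
482: h=9 -> slot 9
367: h=4 -> slot 4
624: h=8 -> slot 8
664: h=4, h2=5, probe 4,9,3,8,2 -> slot 2
229: h=9, h2=10, probe 9,8,7 -> slot 7
97: h=9, h2=8, probe 9,6 -> slot 6
345: h=4, h2=6, probe 4,10 -> slot 10
Table: [_, _, 664, 69, 367, _, 97, 229, 624, 482, 345]

624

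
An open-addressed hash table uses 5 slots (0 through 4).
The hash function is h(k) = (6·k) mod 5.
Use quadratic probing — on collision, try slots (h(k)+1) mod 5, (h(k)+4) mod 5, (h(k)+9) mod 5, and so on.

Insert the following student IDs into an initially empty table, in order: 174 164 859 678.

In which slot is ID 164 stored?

0

174 hashes to 4; slot 4 is free -> place at 4.
164 hashes to 4; 4 taken -> place at 0.
859 hashes to 4; 4,0 taken -> place at 3.
678 hashes to 3; 3,4 taken -> place at 2.
Table: [164, ∅, 678, 859, 174]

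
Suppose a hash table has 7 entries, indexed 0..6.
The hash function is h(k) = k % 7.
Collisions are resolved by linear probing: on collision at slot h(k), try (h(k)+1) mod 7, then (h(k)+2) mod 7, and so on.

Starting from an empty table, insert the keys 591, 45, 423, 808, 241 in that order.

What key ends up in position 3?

591: h=3 => slot 3
45: h=3, probe 3,4 => slot 4
423: h=3, probe 3,4,5 => slot 5
808: h=3, probe 3,4,5,6 => slot 6
241: h=3, probe 3,4,5,6,0 => slot 0
Table: [241, _, _, 591, 45, 423, 808]

591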